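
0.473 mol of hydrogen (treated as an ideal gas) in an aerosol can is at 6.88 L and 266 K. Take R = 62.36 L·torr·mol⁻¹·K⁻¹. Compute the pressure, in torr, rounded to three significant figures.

P ≈ 1.14e+03 torr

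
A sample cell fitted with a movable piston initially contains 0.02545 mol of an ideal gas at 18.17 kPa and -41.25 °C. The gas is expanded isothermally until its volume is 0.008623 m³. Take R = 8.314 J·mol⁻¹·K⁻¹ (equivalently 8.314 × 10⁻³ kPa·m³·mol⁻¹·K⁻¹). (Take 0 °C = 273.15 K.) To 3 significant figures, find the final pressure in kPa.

Convert: T₁ = 231.9 K.
From PV = nRT: V₁ = nRT₁/P₁ = 0.002700 m³.
Isothermal, so P V is constant: T₂ = T₁; P₂ = P₁·(V₁/V₂) = 5.690 kPa.

P₂ ≈ 5.69 kPa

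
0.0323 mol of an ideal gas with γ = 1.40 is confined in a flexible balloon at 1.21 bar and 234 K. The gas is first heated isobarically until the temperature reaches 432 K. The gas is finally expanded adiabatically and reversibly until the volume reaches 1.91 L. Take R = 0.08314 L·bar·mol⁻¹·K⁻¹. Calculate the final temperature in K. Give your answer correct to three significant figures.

T₃ ≈ 328 K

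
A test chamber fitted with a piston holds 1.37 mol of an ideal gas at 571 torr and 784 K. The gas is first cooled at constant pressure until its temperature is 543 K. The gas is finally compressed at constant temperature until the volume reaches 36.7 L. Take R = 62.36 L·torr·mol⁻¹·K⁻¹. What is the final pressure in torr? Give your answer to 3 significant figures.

P₃ ≈ 1.26e+03 torr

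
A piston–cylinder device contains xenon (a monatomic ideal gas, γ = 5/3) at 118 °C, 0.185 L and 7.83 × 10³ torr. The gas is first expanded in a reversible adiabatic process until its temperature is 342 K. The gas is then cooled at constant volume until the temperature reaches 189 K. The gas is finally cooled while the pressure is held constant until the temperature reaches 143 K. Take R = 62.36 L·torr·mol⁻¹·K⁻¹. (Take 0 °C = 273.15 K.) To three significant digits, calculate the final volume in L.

V₄ ≈ 0.171 L

Convert: T₁ = 391.1 K.
Reversible adiabatic, γ = 5/3: P₂ = P₁·(T₂/T₁)^(γ/(γ−1)) = 5597 torr; V₂ = V₁·(T₁/T₂)^(1/(γ−1)) = 0.2263 L.
V constant ⇒ P ∝ T: V₃ = V₂; P₃ = P₂·(T₃/T₂) = 3093 torr.
Isobaric, so V/T is constant: P₄ = P₃; V₄ = V₃·(T₄/T₃) = 0.1712 L.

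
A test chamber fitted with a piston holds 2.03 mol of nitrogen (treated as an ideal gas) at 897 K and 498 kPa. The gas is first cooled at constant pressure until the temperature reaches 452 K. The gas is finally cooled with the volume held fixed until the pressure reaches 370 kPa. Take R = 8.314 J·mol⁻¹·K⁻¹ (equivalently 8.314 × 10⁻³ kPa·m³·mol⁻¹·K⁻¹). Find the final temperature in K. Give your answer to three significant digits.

T₃ ≈ 336 K

From PV = nRT: V₁ = nRT₁/P₁ = 0.03040 m³.
P constant ⇒ V ∝ T: P₂ = P₁; V₂ = V₁·(T₂/T₁) = 0.01532 m³.
Isochoric, so P/T is constant: V₃ = V₂; T₃ = T₂·(P₃/P₂) = 335.8 K.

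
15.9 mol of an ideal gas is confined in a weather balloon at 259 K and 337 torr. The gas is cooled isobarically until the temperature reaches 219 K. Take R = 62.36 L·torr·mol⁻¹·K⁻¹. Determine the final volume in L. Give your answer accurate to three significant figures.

V₂ ≈ 644 L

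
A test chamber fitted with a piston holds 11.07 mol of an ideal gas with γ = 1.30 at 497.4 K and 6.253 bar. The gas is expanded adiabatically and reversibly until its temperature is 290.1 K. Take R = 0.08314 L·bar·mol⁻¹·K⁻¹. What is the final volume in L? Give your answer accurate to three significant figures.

From PV = nRT: V₁ = nRT₁/P₁ = 73.21 L.
Adiabatic (γ = 1.30), T V^(γ−1) and P V^γ constant: P₂ = P₁·(T₂/T₁)^(γ/(γ−1)) = 0.6045 bar; V₂ = V₁·(T₁/T₂)^(1/(γ−1)) = 441.7 L.

V₂ ≈ 442 L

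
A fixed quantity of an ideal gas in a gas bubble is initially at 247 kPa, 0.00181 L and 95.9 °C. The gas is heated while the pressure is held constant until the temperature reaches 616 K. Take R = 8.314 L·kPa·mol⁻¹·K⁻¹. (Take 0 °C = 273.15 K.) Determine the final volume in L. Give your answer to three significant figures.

V₂ ≈ 0.00302 L

Convert: T₁ = 369.0 K.
Isobaric, so V/T is constant: P₂ = P₁; V₂ = V₁·(T₂/T₁) = 0.003021 L.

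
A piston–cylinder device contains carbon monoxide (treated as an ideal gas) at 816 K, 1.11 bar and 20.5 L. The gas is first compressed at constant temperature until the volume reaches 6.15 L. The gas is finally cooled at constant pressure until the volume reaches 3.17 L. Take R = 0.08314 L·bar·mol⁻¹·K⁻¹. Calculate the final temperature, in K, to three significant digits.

T₃ ≈ 421 K

T constant ⇒ Boyle's law P V = const: T₂ = T₁; P₂ = P₁·(V₁/V₂) = 3.700 bar.
Isobaric, so V/T is constant: P₃ = P₂; T₃ = T₂·(V₃/V₂) = 420.6 K.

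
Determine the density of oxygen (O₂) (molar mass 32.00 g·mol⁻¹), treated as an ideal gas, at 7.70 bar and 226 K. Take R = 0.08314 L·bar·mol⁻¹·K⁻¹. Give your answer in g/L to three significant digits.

ρ = PM/(RT) = (7.70 × 32.00) / (0.08314 × 226.0)

ρ ≈ 13.1 g/L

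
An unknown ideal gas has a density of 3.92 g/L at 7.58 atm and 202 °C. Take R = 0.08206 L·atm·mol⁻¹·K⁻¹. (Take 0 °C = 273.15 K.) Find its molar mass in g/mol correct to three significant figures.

M ≈ 20.2 g/mol

ρ = PM/(RT) ⇒ M = ρRT/P = (3.92 × 0.08206 × 475.1) / 7.58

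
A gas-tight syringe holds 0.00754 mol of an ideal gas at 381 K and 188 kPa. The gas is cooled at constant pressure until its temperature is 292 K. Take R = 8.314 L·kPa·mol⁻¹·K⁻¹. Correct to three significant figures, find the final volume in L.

V₂ ≈ 0.0974 L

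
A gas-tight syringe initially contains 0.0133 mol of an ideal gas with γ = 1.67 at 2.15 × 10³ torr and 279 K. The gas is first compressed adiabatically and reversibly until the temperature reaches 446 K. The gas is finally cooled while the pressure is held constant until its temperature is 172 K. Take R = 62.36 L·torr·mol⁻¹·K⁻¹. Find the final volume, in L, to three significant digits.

V₃ ≈ 0.0206 L

From PV = nRT: V₁ = nRT₁/P₁ = 0.1076 L.
Reversible adiabatic, γ = 1.67: P₂ = P₁·(T₂/T₁)^(γ/(γ−1)) = 6922 torr; V₂ = V₁·(T₁/T₂)^(1/(γ−1)) = 0.05344 L.
P constant ⇒ V ∝ T: P₃ = P₂; V₃ = V₂·(T₃/T₂) = 0.02061 L.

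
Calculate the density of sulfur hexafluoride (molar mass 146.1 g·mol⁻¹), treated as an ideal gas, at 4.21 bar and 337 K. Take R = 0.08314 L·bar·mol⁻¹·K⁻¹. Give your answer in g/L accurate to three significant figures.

ρ = PM/(RT) = (4.21 × 146.1) / (0.08314 × 337.0)

ρ ≈ 22.0 g/L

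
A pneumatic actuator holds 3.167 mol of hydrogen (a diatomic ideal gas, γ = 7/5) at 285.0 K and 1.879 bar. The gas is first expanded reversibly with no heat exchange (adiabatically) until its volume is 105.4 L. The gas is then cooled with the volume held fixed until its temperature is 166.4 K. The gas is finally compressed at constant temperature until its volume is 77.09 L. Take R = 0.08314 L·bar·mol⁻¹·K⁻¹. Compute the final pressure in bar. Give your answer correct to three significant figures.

From PV = nRT: V₁ = nRT₁/P₁ = 39.94 L.
Adiabatic (γ = 7/5), T V^(γ−1) and P V^γ constant: T₂ = T₁·(V₁/V₂)^(γ−1) = 193.3 K; P₂ = P₁·(V₁/V₂)^γ = 0.4829 bar.
V constant ⇒ P ∝ T: V₃ = V₂; P₃ = P₂·(T₃/T₂) = 0.4157 bar.
Isothermal, so P V is constant: T₄ = T₃; P₄ = P₃·(V₃/V₄) = 0.5683 bar.

P₄ ≈ 0.568 bar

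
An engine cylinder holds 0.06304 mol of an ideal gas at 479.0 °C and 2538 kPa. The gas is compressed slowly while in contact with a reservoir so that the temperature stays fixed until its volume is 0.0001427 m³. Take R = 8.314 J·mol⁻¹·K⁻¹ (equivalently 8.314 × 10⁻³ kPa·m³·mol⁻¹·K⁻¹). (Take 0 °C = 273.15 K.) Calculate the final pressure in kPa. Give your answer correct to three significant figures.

Convert: T₁ = 752.1 K.
From PV = nRT: V₁ = nRT₁/P₁ = 0.0001553 m³.
T constant ⇒ Boyle's law P V = const: T₂ = T₁; P₂ = P₁·(V₁/V₂) = 2763 kPa.

P₂ ≈ 2.76e+03 kPa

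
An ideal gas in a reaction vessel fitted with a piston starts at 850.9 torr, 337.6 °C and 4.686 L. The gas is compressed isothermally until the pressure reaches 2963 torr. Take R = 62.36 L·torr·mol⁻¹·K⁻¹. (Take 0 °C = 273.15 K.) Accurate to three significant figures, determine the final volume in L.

V₂ ≈ 1.35 L

Convert: T₁ = 610.8 K.
T constant ⇒ Boyle's law P V = const: T₂ = T₁; V₂ = V₁·(P₁/P₂) = 1.346 L.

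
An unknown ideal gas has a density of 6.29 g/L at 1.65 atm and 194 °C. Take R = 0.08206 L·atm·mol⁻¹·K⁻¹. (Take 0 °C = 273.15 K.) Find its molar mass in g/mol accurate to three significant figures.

ρ = PM/(RT) ⇒ M = ρRT/P = (6.29 × 0.08206 × 467.1) / 1.65

M ≈ 146 g/mol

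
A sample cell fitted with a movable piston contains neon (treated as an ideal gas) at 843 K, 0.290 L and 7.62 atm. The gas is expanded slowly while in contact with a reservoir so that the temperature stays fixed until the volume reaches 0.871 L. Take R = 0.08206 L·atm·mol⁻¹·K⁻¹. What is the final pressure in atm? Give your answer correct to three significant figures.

P₂ ≈ 2.54 atm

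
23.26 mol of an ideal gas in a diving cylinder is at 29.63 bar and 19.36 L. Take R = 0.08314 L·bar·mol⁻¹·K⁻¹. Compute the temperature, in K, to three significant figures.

T ≈ 297 K

PV = nRT ⇒ T = PV/(nR) = (29.63 × 19.36) / (23.26 × 0.08314)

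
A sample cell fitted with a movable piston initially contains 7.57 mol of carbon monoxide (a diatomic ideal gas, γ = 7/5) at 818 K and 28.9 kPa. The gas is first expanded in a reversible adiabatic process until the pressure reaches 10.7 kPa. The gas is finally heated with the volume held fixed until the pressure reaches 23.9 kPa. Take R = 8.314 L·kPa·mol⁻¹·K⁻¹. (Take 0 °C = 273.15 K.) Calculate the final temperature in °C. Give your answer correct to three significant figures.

T₃ ≈ 1.10e+03 °C

From PV = nRT: V₁ = nRT₁/P₁ = 1781 L.
Reversible adiabatic, γ = 7/5: T₂ = T₁·(P₂/P₁)^((γ−1)/γ) = 615.8 K; V₂ = V₁·(P₁/P₂)^(1/γ) = 3622 L.
V constant ⇒ P ∝ T: V₃ = V₂; T₃ = T₂·(P₃/P₂) = 1376 K.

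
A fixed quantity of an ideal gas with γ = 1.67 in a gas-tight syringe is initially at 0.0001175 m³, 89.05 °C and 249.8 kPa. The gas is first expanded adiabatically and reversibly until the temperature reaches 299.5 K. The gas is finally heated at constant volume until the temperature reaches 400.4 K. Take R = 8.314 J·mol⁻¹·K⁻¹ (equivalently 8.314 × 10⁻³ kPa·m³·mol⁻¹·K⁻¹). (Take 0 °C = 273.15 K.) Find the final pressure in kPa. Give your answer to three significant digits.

Convert: T₁ = 362.2 K.
Reversible adiabatic, γ = 1.67: P₂ = P₁·(T₂/T₁)^(γ/(γ−1)) = 155.5 kPa; V₂ = V₁·(T₁/T₂)^(1/(γ−1)) = 0.0001560 m³.
V constant ⇒ P ∝ T: V₃ = V₂; P₃ = P₂·(T₃/T₂) = 207.9 kPa.

P₃ ≈ 208 kPa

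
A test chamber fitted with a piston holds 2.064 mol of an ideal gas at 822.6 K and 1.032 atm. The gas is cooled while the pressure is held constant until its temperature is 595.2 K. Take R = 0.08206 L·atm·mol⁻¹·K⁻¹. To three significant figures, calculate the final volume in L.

V₂ ≈ 97.7 L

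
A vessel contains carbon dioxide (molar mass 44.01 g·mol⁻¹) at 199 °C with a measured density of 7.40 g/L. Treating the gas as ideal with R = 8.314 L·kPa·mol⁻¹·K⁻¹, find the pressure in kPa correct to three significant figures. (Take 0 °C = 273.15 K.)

P ≈ 660 kPa

ρ = PM/(RT) ⇒ P = ρRT/M = (7.40 × 8.314 × 472.1) / 44.01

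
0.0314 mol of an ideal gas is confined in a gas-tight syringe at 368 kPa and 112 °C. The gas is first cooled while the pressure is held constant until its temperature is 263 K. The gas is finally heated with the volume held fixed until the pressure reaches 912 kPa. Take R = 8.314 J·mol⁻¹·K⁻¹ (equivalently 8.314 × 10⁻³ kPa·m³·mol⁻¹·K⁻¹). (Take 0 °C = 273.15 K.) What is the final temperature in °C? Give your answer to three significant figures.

Convert: T₁ = 385.1 K.
From PV = nRT: V₁ = nRT₁/P₁ = 0.0002732 m³.
P constant ⇒ V ∝ T: P₂ = P₁; V₂ = V₁·(T₂/T₁) = 0.0001866 m³.
V constant ⇒ P ∝ T: V₃ = V₂; T₃ = T₂·(P₃/P₂) = 651.8 K.

T₃ ≈ 379 °C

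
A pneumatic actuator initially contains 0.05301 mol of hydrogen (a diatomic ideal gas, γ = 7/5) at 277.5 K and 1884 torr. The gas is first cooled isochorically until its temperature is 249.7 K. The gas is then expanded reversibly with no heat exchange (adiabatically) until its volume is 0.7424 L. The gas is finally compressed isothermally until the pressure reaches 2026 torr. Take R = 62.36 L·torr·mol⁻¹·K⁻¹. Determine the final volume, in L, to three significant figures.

V₄ ≈ 0.344 L

From PV = nRT: V₁ = nRT₁/P₁ = 0.4869 L.
Isochoric, so P/T is constant: V₂ = V₁; P₂ = P₁·(T₂/T₁) = 1695 torr.
Reversible adiabatic, γ = 7/5: T₃ = T₂·(V₂/V₃)^(γ−1) = 210.9 K; P₃ = P₂·(V₂/V₃)^γ = 939.2 torr.
Isothermal, so P V is constant: T₄ = T₃; V₄ = V₃·(P₃/P₄) = 0.3442 L.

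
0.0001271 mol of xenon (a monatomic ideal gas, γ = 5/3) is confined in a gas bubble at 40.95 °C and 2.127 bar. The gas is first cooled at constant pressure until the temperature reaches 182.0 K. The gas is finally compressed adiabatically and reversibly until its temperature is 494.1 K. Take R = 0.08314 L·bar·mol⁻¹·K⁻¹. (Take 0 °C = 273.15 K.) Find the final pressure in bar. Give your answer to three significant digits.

Convert: T₁ = 314.1 K.
From PV = nRT: V₁ = nRT₁/P₁ = 0.001560 L.
P constant ⇒ V ∝ T: P₂ = P₁; V₂ = V₁·(T₂/T₁) = 0.0009042 L.
Reversible adiabatic, γ = 5/3: P₃ = P₂·(T₃/T₂)^(γ/(γ−1)) = 25.83 bar; V₃ = V₂·(T₂/T₃)^(1/(γ−1)) = 0.0002021 L.

P₃ ≈ 25.8 bar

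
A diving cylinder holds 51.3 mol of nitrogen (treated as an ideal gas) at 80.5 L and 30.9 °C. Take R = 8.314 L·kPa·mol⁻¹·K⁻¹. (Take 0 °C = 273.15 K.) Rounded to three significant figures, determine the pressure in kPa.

Convert: T = 304.05 K.
PV = nRT ⇒ P = nRT/V = (51.3 × 8.314 × 304.05) / 80.5

P ≈ 1.61e+03 kPa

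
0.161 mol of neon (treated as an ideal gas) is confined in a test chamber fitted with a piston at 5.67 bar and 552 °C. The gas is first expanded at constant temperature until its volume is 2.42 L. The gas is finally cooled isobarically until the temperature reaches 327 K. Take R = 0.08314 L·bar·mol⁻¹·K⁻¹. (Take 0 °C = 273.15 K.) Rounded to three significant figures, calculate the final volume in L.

V₃ ≈ 0.959 L

Convert: T₁ = 825.1 K.
From PV = nRT: V₁ = nRT₁/P₁ = 1.948 L.
Isothermal, so P V is constant: T₂ = T₁; P₂ = P₁·(V₁/V₂) = 4.564 bar.
Isobaric, so V/T is constant: P₃ = P₂; V₃ = V₂·(T₃/T₂) = 0.9590 L.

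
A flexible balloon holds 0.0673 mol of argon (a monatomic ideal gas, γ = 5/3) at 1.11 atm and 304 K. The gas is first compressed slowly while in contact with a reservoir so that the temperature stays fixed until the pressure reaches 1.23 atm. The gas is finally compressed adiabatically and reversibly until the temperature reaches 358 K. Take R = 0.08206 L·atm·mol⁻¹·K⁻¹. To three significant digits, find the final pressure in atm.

P₃ ≈ 1.85 atm

From PV = nRT: V₁ = nRT₁/P₁ = 1.513 L.
T constant ⇒ Boyle's law P V = const: T₂ = T₁; V₂ = V₁·(P₁/P₂) = 1.365 L.
Reversible adiabatic, γ = 5/3: P₃ = P₂·(T₃/T₂)^(γ/(γ−1)) = 1.851 atm; V₃ = V₂·(T₂/T₃)^(1/(γ−1)) = 1.068 L.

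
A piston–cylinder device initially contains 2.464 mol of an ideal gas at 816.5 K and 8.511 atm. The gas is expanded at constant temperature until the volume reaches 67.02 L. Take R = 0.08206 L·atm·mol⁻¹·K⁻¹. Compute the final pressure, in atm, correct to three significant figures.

From PV = nRT: V₁ = nRT₁/P₁ = 19.40 L.
T constant ⇒ Boyle's law P V = const: T₂ = T₁; P₂ = P₁·(V₁/V₂) = 2.463 atm.

P₂ ≈ 2.46 atm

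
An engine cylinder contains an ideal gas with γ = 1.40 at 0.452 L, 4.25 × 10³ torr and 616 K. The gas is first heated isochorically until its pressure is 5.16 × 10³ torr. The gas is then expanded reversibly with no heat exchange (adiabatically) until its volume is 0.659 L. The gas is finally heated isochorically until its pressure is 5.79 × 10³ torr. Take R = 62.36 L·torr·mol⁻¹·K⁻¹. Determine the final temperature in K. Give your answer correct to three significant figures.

V constant ⇒ P ∝ T: V₂ = V₁; T₂ = T₁·(P₂/P₁) = 747.9 K.
Adiabatic (γ = 1.40), T V^(γ−1) and P V^γ constant: T₃ = T₂·(V₂/V₃)^(γ−1) = 643.2 K; P₃ = P₂·(V₂/V₃)^γ = 3044 torr.
Isochoric, so P/T is constant: V₄ = V₃; T₄ = T₃·(P₄/P₃) = 1224 K.

T₄ ≈ 1.22e+03 K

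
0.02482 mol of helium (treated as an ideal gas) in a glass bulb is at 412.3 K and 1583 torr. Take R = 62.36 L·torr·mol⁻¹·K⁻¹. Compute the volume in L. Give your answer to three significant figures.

V ≈ 0.403 L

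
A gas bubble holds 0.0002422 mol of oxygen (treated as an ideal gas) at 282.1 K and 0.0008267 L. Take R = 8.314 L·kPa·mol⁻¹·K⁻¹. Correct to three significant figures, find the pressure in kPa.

P ≈ 687 kPa

PV = nRT ⇒ P = nRT/V = (0.0002422 × 8.314 × 282.1) / 0.0008267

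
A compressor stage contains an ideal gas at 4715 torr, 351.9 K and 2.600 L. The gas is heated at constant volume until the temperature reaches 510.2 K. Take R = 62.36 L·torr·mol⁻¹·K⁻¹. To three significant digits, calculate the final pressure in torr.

P₂ ≈ 6.84e+03 torr

Isochoric, so P/T is constant: V₂ = V₁; P₂ = P₁·(T₂/T₁) = 6836 torr.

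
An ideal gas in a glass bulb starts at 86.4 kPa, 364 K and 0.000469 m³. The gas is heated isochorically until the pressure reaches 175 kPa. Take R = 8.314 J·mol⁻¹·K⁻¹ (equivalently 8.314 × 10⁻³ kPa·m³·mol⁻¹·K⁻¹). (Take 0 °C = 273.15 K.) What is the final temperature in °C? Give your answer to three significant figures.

V constant ⇒ P ∝ T: V₂ = V₁; T₂ = T₁·(P₂/P₁) = 737.3 K.

T₂ ≈ 464 °C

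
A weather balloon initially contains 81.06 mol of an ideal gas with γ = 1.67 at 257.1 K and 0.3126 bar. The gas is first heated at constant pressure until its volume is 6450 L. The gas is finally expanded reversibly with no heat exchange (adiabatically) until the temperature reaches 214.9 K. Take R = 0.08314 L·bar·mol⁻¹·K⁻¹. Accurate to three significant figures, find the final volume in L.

V₃ ≈ 1.06e+04 L

From PV = nRT: V₁ = nRT₁/P₁ = 5543 L.
P constant ⇒ V ∝ T: P₂ = P₁; T₂ = T₁·(V₂/V₁) = 299.2 K.
Reversible adiabatic, γ = 1.67: P₃ = P₂·(T₃/T₂)^(γ/(γ−1)) = 0.1370 bar; V₃ = V₂·(T₂/T₃)^(1/(γ−1)) = 1.057e+04 L.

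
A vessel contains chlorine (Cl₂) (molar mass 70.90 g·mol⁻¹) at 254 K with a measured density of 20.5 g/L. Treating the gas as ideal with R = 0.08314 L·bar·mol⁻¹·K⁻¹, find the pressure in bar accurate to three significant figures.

P ≈ 6.11 bar

ρ = PM/(RT) ⇒ P = ρRT/M = (20.5 × 0.08314 × 254.0) / 70.90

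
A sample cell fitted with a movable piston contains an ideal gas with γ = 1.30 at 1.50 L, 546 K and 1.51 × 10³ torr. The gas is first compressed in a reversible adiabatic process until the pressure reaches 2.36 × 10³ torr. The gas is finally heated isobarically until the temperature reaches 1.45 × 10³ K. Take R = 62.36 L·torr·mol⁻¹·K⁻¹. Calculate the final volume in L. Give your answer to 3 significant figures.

Adiabatic (γ = 1.30), T V^(γ−1) and P V^γ constant: T₂ = T₁·(P₂/P₁)^((γ−1)/γ) = 605.3 K; V₂ = V₁·(P₁/P₂)^(1/γ) = 1.064 L.
Isobaric, so V/T is constant: P₃ = P₂; V₃ = V₂·(T₃/T₂) = 2.549 L.

V₃ ≈ 2.55 L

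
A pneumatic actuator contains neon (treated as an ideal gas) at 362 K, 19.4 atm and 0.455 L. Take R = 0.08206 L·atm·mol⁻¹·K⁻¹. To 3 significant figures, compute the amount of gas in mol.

PV = nRT ⇒ n = PV/(RT) = (19.4 × 0.455) / (0.08206 × 362)

n ≈ 0.297 mol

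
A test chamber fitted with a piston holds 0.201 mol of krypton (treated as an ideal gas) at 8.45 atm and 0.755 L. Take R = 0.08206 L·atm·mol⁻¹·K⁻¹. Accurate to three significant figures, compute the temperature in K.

PV = nRT ⇒ T = PV/(nR) = (8.45 × 0.755) / (0.201 × 0.08206)

T ≈ 387 K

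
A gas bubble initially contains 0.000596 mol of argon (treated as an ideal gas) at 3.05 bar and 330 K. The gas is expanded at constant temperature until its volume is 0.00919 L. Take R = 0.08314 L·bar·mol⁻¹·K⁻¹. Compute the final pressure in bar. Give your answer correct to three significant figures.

P₂ ≈ 1.78 bar

From PV = nRT: V₁ = nRT₁/P₁ = 0.005361 L.
Isothermal, so P V is constant: T₂ = T₁; P₂ = P₁·(V₁/V₂) = 1.779 bar.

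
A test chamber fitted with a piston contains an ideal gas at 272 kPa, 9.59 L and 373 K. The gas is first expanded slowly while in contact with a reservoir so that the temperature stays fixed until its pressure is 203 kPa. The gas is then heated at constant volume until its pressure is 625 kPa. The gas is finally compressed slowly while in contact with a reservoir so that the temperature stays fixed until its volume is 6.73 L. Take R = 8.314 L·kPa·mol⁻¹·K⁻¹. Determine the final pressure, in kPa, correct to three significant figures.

P₄ ≈ 1.19e+03 kPa

T constant ⇒ Boyle's law P V = const: T₂ = T₁; V₂ = V₁·(P₁/P₂) = 12.85 L.
Isochoric, so P/T is constant: V₃ = V₂; T₃ = T₂·(P₃/P₂) = 1148 K.
Isothermal, so P V is constant: T₄ = T₃; P₄ = P₃·(V₃/V₄) = 1193 kPa.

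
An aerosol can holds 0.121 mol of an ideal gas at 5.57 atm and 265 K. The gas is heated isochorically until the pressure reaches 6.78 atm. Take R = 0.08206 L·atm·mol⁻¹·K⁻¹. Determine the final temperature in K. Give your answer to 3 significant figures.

T₂ ≈ 323 K

From PV = nRT: V₁ = nRT₁/P₁ = 0.4724 L.
V constant ⇒ P ∝ T: V₂ = V₁; T₂ = T₁·(P₂/P₁) = 322.6 K.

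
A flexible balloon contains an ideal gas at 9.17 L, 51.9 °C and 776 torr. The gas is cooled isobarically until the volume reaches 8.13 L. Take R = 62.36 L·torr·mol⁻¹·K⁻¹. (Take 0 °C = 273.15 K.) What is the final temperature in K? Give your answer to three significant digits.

T₂ ≈ 288 K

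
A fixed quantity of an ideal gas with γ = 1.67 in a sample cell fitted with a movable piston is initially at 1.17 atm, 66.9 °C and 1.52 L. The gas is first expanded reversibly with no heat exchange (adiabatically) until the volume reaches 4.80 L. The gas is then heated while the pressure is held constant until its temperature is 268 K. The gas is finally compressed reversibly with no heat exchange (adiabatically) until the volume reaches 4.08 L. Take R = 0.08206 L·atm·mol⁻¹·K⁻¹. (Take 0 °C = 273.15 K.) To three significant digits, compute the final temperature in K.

Convert: T₁ = 340.0 K.
Reversible adiabatic, γ = 1.67: T₂ = T₁·(V₁/V₂)^(γ−1) = 157.4 K; P₂ = P₁·(V₁/V₂)^γ = 0.1715 atm.
Isobaric, so V/T is constant: P₃ = P₂; V₃ = V₂·(T₃/T₂) = 8.174 L.
Reversible adiabatic, γ = 1.67: T₄ = T₃·(V₃/V₄)^(γ−1) = 426.9 K; P₄ = P₃·(V₃/V₄)^γ = 0.5472 atm.

T₄ ≈ 427 K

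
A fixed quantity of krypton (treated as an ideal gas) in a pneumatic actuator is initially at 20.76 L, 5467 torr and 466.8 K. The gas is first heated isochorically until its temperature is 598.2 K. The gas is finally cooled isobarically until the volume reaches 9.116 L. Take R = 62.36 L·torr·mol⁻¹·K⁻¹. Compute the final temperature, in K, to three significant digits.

T₃ ≈ 263 K

Isochoric, so P/T is constant: V₂ = V₁; P₂ = P₁·(T₂/T₁) = 7006 torr.
Isobaric, so V/T is constant: P₃ = P₂; T₃ = T₂·(V₃/V₂) = 262.7 K.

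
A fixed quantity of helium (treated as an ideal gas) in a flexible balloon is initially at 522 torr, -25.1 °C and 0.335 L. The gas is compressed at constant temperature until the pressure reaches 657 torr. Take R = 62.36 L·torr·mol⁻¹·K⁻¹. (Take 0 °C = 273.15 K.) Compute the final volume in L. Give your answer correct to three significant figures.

Convert: T₁ = 248.0 K.
Isothermal, so P V is constant: T₂ = T₁; V₂ = V₁·(P₁/P₂) = 0.2662 L.

V₂ ≈ 0.266 L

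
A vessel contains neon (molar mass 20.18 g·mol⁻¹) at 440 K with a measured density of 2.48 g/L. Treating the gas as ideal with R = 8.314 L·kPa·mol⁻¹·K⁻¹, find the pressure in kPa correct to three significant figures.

ρ = PM/(RT) ⇒ P = ρRT/M = (2.48 × 8.314 × 440.0) / 20.18

P ≈ 450 kPa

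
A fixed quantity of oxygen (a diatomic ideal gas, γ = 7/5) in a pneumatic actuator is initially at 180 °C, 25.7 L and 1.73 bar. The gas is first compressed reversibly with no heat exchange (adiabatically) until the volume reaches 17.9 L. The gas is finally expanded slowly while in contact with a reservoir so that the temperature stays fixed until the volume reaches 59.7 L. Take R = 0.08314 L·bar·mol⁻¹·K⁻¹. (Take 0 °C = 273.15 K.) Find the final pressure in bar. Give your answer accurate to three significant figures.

P₃ ≈ 0.861 bar

Convert: T₁ = 453.1 K.
Reversible adiabatic, γ = 7/5: T₂ = T₁·(V₁/V₂)^(γ−1) = 523.7 K; P₂ = P₁·(V₁/V₂)^γ = 2.871 bar.
Isothermal, so P V is constant: T₃ = T₂; P₃ = P₂·(V₂/V₃) = 0.8607 bar.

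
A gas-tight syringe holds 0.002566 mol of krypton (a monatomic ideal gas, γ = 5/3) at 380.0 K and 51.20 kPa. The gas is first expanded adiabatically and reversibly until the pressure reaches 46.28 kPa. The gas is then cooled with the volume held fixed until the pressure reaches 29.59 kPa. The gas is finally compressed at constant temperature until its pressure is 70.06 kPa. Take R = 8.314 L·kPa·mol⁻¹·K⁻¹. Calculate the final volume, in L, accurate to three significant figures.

From PV = nRT: V₁ = nRT₁/P₁ = 0.1583 L.
Adiabatic (γ = 5/3), T V^(γ−1) and P V^γ constant: T₂ = T₁·(P₂/P₁)^((γ−1)/γ) = 364.9 K; V₂ = V₁·(P₁/P₂)^(1/γ) = 0.1682 L.
Isochoric, so P/T is constant: V₃ = V₂; T₃ = T₂·(P₃/P₂) = 233.3 K.
Isothermal, so P V is constant: T₄ = T₃; V₄ = V₃·(P₃/P₄) = 0.07105 L.

V₄ ≈ 0.0711 L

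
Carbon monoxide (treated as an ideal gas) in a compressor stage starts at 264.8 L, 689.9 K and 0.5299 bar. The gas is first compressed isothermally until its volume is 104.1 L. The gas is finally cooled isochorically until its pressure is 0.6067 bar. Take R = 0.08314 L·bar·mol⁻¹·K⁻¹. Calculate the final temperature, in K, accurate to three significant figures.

T₃ ≈ 311 K

Isothermal, so P V is constant: T₂ = T₁; P₂ = P₁·(V₁/V₂) = 1.348 bar.
V constant ⇒ P ∝ T: V₃ = V₂; T₃ = T₂·(P₃/P₂) = 310.5 K.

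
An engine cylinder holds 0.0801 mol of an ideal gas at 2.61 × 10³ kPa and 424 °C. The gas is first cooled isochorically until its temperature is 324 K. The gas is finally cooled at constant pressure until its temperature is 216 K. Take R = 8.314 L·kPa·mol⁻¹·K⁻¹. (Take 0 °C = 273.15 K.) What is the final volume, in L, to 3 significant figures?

V₃ ≈ 0.119 L

Convert: T₁ = 697.1 K.
From PV = nRT: V₁ = nRT₁/P₁ = 0.1779 L.
Isochoric, so P/T is constant: V₂ = V₁; P₂ = P₁·(T₂/T₁) = 1213 kPa.
Isobaric, so V/T is constant: P₃ = P₂; V₃ = V₂·(T₃/T₂) = 0.1186 L.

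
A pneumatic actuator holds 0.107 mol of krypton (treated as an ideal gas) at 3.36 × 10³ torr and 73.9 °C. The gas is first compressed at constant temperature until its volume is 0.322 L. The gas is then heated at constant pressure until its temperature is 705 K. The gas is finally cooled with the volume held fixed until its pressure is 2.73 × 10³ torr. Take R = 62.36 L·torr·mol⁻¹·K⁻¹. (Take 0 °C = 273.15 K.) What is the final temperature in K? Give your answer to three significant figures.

Convert: T₁ = 347.0 K.
From PV = nRT: V₁ = nRT₁/P₁ = 0.6892 L.
T constant ⇒ Boyle's law P V = const: T₂ = T₁; P₂ = P₁·(V₁/V₂) = 7192 torr.
P constant ⇒ V ∝ T: P₃ = P₂; V₃ = V₂·(T₃/T₂) = 0.6541 L.
Isochoric, so P/T is constant: V₄ = V₃; T₄ = T₃·(P₄/P₃) = 267.6 K.

T₄ ≈ 268 K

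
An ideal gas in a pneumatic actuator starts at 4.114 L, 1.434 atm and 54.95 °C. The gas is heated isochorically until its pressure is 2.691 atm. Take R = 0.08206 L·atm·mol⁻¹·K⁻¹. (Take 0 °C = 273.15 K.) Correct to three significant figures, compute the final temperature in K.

T₂ ≈ 616 K

Convert: T₁ = 328.1 K.
V constant ⇒ P ∝ T: V₂ = V₁; T₂ = T₁·(P₂/P₁) = 615.7 K.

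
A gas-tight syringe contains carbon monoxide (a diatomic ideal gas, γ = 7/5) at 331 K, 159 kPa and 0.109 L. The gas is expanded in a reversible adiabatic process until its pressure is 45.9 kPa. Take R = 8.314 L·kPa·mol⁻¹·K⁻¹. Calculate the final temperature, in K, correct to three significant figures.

Adiabatic (γ = 7/5), T V^(γ−1) and P V^γ constant: T₂ = T₁·(P₂/P₁)^((γ−1)/γ) = 232.1 K; V₂ = V₁·(P₁/P₂)^(1/γ) = 0.2648 L.

T₂ ≈ 232 K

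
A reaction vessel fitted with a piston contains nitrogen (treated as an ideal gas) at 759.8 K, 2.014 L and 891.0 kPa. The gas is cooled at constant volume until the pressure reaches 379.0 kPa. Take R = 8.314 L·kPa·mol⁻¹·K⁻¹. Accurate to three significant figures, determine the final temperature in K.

T₂ ≈ 323 K

Isochoric, so P/T is constant: V₂ = V₁; T₂ = T₁·(P₂/P₁) = 323.2 K.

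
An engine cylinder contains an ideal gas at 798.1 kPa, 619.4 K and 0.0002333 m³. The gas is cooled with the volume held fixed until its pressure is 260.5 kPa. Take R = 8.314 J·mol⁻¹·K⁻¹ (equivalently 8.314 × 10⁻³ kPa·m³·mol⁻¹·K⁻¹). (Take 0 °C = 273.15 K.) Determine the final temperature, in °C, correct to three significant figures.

V constant ⇒ P ∝ T: V₂ = V₁; T₂ = T₁·(P₂/P₁) = 202.2 K.

T₂ ≈ -71.0 °C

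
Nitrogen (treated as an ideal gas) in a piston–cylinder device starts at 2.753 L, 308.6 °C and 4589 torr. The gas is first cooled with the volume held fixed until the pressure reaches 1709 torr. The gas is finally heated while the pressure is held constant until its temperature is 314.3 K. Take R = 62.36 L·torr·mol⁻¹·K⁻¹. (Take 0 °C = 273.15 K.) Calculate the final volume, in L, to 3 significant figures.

V₃ ≈ 3.99 L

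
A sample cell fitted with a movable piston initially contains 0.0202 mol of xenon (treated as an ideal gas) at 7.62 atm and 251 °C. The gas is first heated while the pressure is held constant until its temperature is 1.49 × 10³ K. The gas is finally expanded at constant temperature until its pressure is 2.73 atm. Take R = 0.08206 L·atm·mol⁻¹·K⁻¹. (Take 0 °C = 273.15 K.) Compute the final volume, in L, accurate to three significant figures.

V₃ ≈ 0.905 L

Convert: T₁ = 524.1 K.
From PV = nRT: V₁ = nRT₁/P₁ = 0.1140 L.
Isobaric, so V/T is constant: P₂ = P₁; V₂ = V₁·(T₂/T₁) = 0.3241 L.
Isothermal, so P V is constant: T₃ = T₂; V₃ = V₂·(P₂/P₃) = 0.9047 L.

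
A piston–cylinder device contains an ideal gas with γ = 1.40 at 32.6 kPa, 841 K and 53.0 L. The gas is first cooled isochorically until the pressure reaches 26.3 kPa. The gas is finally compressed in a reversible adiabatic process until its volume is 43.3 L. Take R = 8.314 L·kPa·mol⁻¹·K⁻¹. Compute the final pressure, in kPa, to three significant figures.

P₃ ≈ 34.9 kPa

V constant ⇒ P ∝ T: V₂ = V₁; T₂ = T₁·(P₂/P₁) = 678.5 K.
Adiabatic (γ = 1.40), T V^(γ−1) and P V^γ constant: T₃ = T₂·(V₂/V₃)^(γ−1) = 735.6 K; P₃ = P₂·(V₂/V₃)^γ = 34.90 kPa.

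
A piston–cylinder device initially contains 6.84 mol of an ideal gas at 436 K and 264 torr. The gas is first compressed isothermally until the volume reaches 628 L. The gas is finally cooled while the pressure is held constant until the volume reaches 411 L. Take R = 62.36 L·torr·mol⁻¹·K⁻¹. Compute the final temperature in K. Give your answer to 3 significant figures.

T₃ ≈ 285 K

From PV = nRT: V₁ = nRT₁/P₁ = 704.4 L.
Isothermal, so P V is constant: T₂ = T₁; P₂ = P₁·(V₁/V₂) = 296.1 torr.
P constant ⇒ V ∝ T: P₃ = P₂; T₃ = T₂·(V₃/V₂) = 285.3 K.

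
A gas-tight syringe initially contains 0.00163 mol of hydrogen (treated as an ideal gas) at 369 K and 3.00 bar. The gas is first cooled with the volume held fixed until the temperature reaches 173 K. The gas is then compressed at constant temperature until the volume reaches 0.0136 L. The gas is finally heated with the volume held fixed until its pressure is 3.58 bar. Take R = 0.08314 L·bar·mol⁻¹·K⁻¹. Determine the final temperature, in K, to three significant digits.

T₄ ≈ 359 K

From PV = nRT: V₁ = nRT₁/P₁ = 0.01667 L.
Isochoric, so P/T is constant: V₂ = V₁; P₂ = P₁·(T₂/T₁) = 1.407 bar.
Isothermal, so P V is constant: T₃ = T₂; P₃ = P₂·(V₂/V₃) = 1.724 bar.
V constant ⇒ P ∝ T: V₄ = V₃; T₄ = T₃·(P₄/P₃) = 359.3 K.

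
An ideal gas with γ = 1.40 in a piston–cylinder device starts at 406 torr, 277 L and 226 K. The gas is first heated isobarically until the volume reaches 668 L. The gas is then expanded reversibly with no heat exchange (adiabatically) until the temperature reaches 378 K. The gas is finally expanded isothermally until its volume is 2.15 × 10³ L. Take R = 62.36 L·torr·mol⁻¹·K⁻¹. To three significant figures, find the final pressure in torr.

P constant ⇒ V ∝ T: P₂ = P₁; T₂ = T₁·(V₂/V₁) = 545.0 K.
Adiabatic (γ = 1.40), T V^(γ−1) and P V^γ constant: P₃ = P₂·(T₃/T₂)^(γ/(γ−1)) = 112.8 torr; V₃ = V₂·(T₂/T₃)^(1/(γ−1)) = 1667 L.
T constant ⇒ Boyle's law P V = const: T₄ = T₃; P₄ = P₃·(V₃/V₄) = 87.49 torr.

P₄ ≈ 87.5 torr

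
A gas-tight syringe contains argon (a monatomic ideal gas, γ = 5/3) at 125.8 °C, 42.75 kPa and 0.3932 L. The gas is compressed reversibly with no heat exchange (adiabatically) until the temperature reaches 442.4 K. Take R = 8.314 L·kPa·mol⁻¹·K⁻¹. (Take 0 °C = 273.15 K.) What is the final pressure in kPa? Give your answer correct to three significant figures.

Convert: T₁ = 398.9 K.
Reversible adiabatic, γ = 5/3: P₂ = P₁·(T₂/T₁)^(γ/(γ−1)) = 55.36 kPa; V₂ = V₁·(T₁/T₂)^(1/(γ−1)) = 0.3367 L.

P₂ ≈ 55.4 kPa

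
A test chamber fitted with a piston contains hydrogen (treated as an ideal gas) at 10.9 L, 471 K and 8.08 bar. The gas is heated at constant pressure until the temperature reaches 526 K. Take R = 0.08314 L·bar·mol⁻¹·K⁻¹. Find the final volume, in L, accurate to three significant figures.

Isobaric, so V/T is constant: P₂ = P₁; V₂ = V₁·(T₂/T₁) = 12.17 L.

V₂ ≈ 12.2 L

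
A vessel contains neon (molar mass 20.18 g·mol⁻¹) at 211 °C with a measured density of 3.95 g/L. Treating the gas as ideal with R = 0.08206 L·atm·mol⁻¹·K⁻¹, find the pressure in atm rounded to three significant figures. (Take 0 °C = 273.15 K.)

ρ = PM/(RT) ⇒ P = ρRT/M = (3.95 × 0.08206 × 484.1) / 20.18

P ≈ 7.78 atm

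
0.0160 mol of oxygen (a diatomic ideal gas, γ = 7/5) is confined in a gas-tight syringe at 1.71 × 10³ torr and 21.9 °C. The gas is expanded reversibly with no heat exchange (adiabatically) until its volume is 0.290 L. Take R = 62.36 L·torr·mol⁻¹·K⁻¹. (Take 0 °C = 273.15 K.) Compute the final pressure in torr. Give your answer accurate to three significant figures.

P₂ ≈ 824 torr

Convert: T₁ = 295.0 K.
From PV = nRT: V₁ = nRT₁/P₁ = 0.1722 L.
Reversible adiabatic, γ = 7/5: T₂ = T₁·(V₁/V₂)^(γ−1) = 239.5 K; P₂ = P₁·(V₁/V₂)^γ = 824.0 torr.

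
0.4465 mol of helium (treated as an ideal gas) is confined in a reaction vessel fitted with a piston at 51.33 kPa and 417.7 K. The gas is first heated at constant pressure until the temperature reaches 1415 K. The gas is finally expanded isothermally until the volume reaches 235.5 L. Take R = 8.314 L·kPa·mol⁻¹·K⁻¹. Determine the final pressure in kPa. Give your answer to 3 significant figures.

From PV = nRT: V₁ = nRT₁/P₁ = 30.21 L.
Isobaric, so V/T is constant: P₂ = P₁; V₂ = V₁·(T₂/T₁) = 102.3 L.
T constant ⇒ Boyle's law P V = const: T₃ = T₂; P₃ = P₂·(V₂/V₃) = 22.30 kPa.

P₃ ≈ 22.3 kPa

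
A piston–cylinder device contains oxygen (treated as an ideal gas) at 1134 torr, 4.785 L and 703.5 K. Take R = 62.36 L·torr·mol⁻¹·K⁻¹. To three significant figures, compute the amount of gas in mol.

n ≈ 0.124 mol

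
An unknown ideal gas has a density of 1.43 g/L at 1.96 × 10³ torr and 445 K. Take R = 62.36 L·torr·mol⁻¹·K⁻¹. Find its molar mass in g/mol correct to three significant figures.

M ≈ 20.2 g/mol

ρ = PM/(RT) ⇒ M = ρRT/P = (1.43 × 62.36 × 445.0) / 1.96e+03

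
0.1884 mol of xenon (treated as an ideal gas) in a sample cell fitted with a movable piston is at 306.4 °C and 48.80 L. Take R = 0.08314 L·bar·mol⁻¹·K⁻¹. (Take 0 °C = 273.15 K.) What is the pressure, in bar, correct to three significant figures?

P ≈ 0.186 bar

Convert: T = 579.55 K.
PV = nRT ⇒ P = nRT/V = (0.1884 × 0.08314 × 579.55) / 48.80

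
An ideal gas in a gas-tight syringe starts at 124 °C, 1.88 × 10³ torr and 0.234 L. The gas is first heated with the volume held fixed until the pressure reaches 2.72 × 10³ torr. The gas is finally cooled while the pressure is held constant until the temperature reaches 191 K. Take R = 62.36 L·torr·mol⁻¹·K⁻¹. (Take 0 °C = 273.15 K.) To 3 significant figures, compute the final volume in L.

V₃ ≈ 0.0778 L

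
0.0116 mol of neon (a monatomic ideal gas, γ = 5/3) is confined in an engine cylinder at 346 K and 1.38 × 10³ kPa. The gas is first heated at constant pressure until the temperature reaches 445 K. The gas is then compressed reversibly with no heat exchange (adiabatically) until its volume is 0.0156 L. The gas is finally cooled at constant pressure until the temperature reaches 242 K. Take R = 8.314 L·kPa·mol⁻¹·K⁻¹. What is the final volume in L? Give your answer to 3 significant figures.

V₄ ≈ 0.00536 L

From PV = nRT: V₁ = nRT₁/P₁ = 0.02418 L.
Isobaric, so V/T is constant: P₂ = P₁; V₂ = V₁·(T₂/T₁) = 0.03110 L.
Reversible adiabatic, γ = 5/3: T₃ = T₂·(V₂/V₃)^(γ−1) = 704.9 K; P₃ = P₂·(V₂/V₃)^γ = 4358 kPa.
P constant ⇒ V ∝ T: P₄ = P₃; V₄ = V₃·(T₄/T₃) = 0.005356 L.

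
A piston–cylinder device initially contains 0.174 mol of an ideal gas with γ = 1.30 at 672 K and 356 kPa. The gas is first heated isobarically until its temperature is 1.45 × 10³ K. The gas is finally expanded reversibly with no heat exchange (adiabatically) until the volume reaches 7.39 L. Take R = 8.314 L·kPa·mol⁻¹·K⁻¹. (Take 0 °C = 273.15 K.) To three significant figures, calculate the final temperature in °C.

From PV = nRT: V₁ = nRT₁/P₁ = 2.731 L.
Isobaric, so V/T is constant: P₂ = P₁; V₂ = V₁·(T₂/T₁) = 5.892 L.
Reversible adiabatic, γ = 1.30: T₃ = T₂·(V₂/V₃)^(γ−1) = 1355 K; P₃ = P₂·(V₂/V₃)^γ = 265.2 kPa.

T₃ ≈ 1.08e+03 °C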